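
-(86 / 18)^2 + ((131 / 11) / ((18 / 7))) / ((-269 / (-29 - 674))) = -5140523 / 479358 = -10.72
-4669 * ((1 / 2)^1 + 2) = -23345 / 2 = -11672.50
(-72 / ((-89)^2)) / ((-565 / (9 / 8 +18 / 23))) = 3159 / 102933395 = 0.00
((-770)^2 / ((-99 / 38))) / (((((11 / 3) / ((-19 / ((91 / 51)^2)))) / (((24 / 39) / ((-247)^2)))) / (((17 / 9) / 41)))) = 0.17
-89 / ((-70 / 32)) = 1424 / 35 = 40.69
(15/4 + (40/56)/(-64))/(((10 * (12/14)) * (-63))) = -0.01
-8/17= -0.47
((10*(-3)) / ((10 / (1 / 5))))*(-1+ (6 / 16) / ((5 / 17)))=-33 / 200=-0.16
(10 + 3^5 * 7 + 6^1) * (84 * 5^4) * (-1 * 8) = -721140000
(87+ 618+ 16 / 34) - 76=10701 / 17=629.47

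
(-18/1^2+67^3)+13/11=3308208/11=300746.18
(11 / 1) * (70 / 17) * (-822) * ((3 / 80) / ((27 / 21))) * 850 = -1846075 / 2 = -923037.50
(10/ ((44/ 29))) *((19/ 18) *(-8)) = -5510/ 99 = -55.66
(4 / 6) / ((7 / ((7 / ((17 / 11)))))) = 22 / 51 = 0.43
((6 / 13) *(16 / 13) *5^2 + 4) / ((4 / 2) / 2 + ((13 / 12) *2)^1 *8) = 9228 / 9295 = 0.99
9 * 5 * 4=180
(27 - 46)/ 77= -19/ 77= -0.25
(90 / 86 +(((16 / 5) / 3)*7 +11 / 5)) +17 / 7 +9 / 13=162398 / 11739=13.83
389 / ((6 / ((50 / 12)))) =9725 / 36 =270.14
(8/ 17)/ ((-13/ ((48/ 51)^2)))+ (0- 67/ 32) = -4344759/ 2043808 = -2.13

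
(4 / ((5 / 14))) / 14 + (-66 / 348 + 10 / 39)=9803 / 11310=0.87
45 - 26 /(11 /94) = -177.18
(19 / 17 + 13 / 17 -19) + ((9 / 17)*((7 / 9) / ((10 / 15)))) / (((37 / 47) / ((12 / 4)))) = -18573 / 1258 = -14.76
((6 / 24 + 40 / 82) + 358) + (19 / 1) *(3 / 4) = 30585 / 82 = 372.99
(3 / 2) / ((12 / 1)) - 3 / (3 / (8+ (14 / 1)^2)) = -1631 / 8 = -203.88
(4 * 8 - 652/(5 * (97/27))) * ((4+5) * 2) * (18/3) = -225072/485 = -464.07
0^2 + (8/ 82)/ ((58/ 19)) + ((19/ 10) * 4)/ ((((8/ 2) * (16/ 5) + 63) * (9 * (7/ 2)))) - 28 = -793915394/ 28389753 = -27.96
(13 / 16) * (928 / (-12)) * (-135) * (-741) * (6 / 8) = -37713195 / 8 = -4714149.38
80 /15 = 16 /3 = 5.33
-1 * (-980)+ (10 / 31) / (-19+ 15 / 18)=3311360 / 3379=979.98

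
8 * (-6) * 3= -144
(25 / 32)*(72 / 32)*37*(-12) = -24975 / 32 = -780.47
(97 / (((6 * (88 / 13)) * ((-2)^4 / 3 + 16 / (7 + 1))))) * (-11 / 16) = -1261 / 5632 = -0.22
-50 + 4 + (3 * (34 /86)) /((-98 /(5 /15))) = -193861 /4214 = -46.00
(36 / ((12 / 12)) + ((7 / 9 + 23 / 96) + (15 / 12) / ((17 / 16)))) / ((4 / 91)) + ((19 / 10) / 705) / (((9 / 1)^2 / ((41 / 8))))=539855770019 / 621302400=868.91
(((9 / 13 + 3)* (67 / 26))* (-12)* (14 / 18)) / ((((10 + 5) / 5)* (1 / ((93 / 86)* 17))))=-3954608 / 7267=-544.19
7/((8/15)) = 105/8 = 13.12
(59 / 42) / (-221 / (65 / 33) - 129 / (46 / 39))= -6785 / 1070181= -0.01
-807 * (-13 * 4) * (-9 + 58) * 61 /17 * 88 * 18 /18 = 11037874848 /17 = 649286755.76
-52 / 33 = -1.58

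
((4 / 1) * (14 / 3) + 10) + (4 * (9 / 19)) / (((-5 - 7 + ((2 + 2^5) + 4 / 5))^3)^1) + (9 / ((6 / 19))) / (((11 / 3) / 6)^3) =53266765953 / 346914502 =153.54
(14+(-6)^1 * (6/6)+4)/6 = 2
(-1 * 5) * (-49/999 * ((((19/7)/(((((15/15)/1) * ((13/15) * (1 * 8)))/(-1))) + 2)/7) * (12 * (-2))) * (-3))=5855/1443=4.06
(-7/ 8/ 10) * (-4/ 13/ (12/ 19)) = 133/ 3120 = 0.04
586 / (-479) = -586 / 479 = -1.22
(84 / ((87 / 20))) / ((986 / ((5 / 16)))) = 175 / 28594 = 0.01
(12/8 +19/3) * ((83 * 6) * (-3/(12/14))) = -27307/2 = -13653.50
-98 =-98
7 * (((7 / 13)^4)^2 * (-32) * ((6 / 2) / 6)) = -645657712 / 815730721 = -0.79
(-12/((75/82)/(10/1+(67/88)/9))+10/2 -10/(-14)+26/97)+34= -155158793/1680525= -92.33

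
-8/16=-1/2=-0.50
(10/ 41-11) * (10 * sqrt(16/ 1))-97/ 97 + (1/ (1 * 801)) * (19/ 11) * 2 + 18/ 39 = -2023047023/ 4696263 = -430.78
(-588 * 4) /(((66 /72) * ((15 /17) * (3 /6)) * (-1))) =319872 /55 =5815.85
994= 994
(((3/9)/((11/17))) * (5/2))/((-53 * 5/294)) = -833/583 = -1.43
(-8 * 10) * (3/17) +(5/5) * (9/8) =-1767/136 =-12.99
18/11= 1.64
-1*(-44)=44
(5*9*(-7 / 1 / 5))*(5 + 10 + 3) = -1134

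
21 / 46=0.46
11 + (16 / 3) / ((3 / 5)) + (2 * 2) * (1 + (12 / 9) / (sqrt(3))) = 16 * sqrt(3) / 9 + 215 / 9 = 26.97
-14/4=-7/2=-3.50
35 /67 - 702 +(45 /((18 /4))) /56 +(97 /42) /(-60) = -118413829 /168840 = -701.34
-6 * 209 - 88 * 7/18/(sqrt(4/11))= -1254 - 154 * sqrt(11)/9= -1310.75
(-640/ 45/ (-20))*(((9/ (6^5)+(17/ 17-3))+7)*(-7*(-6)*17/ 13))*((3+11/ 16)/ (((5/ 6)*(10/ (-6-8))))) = -1210.05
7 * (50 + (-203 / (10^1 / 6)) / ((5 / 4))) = -8302 / 25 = -332.08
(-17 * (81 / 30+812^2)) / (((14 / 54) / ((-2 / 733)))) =3026401353 / 25655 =117965.36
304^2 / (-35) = -92416 / 35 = -2640.46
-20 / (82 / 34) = -340 / 41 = -8.29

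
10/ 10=1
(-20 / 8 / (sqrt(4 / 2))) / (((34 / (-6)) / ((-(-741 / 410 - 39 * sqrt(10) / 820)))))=0.61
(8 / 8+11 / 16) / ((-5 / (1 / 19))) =-27 / 1520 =-0.02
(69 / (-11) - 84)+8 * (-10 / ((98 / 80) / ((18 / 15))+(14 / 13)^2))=-126.96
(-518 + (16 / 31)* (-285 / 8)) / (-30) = 8314 / 465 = 17.88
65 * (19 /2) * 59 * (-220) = -8015150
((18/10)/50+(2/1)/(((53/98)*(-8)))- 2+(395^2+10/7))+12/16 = 28942591553/185500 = 156024.75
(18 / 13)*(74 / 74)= 18 / 13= 1.38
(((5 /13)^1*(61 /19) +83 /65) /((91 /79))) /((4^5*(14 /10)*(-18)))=-40843 /483345408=-0.00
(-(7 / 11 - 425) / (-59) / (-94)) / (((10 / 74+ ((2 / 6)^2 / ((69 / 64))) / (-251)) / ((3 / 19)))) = 40382123454 / 450308254759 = 0.09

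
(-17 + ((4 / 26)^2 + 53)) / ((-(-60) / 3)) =1522 / 845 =1.80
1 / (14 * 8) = 1 / 112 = 0.01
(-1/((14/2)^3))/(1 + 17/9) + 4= 35663/8918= 4.00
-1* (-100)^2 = -10000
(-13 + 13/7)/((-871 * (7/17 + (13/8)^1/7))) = 816/41071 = 0.02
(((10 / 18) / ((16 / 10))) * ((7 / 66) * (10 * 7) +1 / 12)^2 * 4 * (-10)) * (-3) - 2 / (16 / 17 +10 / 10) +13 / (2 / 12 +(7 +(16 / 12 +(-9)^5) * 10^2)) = 1449102013815539 / 617307177168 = 2347.46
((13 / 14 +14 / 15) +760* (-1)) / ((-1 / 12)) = 318418 / 35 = 9097.66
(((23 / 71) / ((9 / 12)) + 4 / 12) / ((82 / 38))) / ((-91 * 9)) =-3097 / 7152327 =-0.00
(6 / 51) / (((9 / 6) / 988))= 3952 / 51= 77.49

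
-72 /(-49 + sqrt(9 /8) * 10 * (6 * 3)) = -9720 * sqrt(2) /34049 -3528 /34049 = -0.51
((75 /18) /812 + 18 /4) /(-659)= -21949 /3210648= -0.01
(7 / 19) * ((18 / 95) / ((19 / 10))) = 252 / 6859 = 0.04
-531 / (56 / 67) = -35577 / 56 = -635.30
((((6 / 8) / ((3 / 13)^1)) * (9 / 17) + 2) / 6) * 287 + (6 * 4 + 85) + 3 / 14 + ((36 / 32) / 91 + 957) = 5774308 / 4641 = 1244.19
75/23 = 3.26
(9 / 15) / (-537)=-1 / 895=-0.00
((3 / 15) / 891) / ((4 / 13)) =13 / 17820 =0.00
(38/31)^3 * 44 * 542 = 1308587456/29791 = 43925.60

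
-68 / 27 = -2.52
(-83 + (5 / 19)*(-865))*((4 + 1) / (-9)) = 29510 / 171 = 172.57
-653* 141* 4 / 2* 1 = -184146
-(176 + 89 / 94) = -16633 / 94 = -176.95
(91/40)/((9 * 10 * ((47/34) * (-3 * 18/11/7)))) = -119119/4568400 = -0.03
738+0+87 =825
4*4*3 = 48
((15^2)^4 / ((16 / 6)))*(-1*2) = -7688671875 / 4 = -1922167968.75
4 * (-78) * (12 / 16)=-234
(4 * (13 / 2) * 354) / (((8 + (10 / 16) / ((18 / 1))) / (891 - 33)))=87474816 / 89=982863.10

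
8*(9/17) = 72/17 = 4.24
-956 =-956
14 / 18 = 7 / 9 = 0.78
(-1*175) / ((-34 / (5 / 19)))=875 / 646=1.35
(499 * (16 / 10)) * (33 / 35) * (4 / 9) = 175648 / 525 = 334.57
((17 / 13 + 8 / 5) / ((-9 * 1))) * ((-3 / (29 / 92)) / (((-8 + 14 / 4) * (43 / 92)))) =-1.46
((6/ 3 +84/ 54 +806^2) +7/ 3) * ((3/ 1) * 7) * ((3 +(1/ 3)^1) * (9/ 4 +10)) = 10027222555/ 18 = 557067919.72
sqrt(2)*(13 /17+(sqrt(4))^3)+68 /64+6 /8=14.21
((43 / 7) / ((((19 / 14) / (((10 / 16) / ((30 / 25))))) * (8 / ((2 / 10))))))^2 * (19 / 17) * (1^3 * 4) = 46225 / 2976768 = 0.02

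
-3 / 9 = -1 / 3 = -0.33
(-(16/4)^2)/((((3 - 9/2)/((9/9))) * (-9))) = -32/27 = -1.19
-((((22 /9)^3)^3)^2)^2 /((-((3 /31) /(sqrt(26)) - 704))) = -37366799728135674860303606746059387081442274905082036224 /278979565425094646693897418586814153732060247 - 65853400152506194415998630206088193452237259800576 *sqrt(26) /92993188475031548897965806195604717910686749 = -133944602840.40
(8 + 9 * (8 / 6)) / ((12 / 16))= 80 / 3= 26.67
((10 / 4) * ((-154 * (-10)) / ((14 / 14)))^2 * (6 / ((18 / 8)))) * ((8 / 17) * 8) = 3035648000 / 51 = 59522509.80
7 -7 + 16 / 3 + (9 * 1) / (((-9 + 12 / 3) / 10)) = -38 / 3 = -12.67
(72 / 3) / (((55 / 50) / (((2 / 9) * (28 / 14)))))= 320 / 33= 9.70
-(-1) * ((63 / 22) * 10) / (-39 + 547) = 315 / 5588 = 0.06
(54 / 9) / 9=2 / 3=0.67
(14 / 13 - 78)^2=1000000 / 169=5917.16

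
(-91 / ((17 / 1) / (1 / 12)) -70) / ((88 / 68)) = -14371 / 264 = -54.44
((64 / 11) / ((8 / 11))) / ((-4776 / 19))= -19 / 597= -0.03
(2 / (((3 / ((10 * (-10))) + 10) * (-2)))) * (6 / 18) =-100 / 2991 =-0.03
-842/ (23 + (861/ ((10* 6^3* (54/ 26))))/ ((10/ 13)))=-163684800/ 4519703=-36.22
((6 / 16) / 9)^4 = 1 / 331776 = 0.00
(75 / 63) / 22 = 25 / 462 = 0.05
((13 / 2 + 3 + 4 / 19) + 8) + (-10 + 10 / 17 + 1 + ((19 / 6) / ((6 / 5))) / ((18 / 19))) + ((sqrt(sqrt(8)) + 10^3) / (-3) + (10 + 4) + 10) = -62215421 / 209304 - 2^(3 / 4) / 3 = -297.81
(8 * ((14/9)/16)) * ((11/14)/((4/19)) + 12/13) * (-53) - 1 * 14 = -192721/936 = -205.90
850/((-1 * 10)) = -85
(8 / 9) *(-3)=-8 / 3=-2.67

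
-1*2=-2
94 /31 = 3.03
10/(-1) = -10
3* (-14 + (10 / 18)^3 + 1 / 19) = -190810 / 4617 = -41.33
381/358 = 1.06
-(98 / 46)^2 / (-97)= 2401 / 51313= 0.05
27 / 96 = 9 / 32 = 0.28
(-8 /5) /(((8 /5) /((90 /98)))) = -45 /49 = -0.92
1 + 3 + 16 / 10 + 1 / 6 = 173 / 30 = 5.77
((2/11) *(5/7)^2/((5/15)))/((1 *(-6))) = -25/539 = -0.05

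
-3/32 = -0.09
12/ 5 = 2.40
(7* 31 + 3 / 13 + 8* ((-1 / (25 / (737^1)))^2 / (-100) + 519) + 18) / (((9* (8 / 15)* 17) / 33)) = 1205921552 / 690625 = 1746.13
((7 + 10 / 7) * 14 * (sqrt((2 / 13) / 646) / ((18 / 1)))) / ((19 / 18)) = 118 * sqrt(4199) / 79781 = 0.10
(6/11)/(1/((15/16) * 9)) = 405/88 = 4.60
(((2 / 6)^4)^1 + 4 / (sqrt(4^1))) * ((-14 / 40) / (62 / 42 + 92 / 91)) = -14833 / 52380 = -0.28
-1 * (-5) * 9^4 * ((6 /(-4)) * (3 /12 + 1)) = -492075 /8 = -61509.38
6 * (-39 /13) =-18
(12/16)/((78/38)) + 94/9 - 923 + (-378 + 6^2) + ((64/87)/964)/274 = -1254.19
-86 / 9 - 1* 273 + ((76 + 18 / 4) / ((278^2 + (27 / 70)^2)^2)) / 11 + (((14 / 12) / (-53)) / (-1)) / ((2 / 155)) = -280.85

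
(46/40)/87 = 0.01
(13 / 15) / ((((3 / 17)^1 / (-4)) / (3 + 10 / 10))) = -3536 / 45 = -78.58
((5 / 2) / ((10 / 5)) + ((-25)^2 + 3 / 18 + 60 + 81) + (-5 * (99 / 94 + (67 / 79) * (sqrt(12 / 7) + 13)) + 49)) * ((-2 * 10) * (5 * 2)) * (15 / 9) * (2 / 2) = -8421352750 / 33417 + 670000 * sqrt(21) / 1659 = -250157.33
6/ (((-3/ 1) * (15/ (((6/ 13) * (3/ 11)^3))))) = -108/ 86515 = -0.00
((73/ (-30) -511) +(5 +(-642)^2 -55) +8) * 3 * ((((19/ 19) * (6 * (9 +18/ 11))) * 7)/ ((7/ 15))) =13002714621/ 11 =1182064965.55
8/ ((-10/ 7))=-28/ 5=-5.60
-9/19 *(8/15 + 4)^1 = -204/95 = -2.15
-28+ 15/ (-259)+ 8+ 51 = 8014/ 259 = 30.94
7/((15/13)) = 91/15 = 6.07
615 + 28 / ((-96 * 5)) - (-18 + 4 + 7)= 74633 / 120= 621.94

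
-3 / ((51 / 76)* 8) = -19 / 34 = -0.56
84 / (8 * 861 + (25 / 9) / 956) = 722736 / 59264377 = 0.01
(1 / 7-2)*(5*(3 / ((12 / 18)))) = -585 / 14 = -41.79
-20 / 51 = -0.39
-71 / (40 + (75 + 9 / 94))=-0.62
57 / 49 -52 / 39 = -0.17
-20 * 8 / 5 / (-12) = 8 / 3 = 2.67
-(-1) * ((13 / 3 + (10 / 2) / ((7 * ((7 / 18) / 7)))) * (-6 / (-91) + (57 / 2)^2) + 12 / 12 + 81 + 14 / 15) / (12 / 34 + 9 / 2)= 9126917959 / 3153150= 2894.54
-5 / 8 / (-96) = 5 / 768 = 0.01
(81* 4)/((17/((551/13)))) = 178524/221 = 807.80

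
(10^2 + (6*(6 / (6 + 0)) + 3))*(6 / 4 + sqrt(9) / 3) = 545 / 2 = 272.50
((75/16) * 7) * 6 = 1575/8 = 196.88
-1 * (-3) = 3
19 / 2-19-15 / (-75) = -93 / 10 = -9.30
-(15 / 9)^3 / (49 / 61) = -7625 / 1323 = -5.76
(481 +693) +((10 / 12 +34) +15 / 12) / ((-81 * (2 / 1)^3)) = 9128591 / 7776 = 1173.94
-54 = -54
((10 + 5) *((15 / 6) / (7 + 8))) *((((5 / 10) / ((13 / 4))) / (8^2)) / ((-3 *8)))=-5 / 19968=-0.00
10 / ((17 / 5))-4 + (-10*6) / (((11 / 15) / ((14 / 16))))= -27171 / 374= -72.65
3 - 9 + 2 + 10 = 6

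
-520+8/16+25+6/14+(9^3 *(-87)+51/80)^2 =180203321581247/44800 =4022395571.01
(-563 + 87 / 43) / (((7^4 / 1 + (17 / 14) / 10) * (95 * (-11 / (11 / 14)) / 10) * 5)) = 96488 / 274640269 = 0.00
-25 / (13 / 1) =-1.92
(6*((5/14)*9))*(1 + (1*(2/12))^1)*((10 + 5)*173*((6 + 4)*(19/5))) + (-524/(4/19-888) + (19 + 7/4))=37425813267/16868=2218746.34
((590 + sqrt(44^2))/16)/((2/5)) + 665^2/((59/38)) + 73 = 269035227/944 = 284994.94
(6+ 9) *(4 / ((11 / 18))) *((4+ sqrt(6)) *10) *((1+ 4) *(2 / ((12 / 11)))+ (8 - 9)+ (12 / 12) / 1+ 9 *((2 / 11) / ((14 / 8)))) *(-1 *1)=-33602400 / 847 - 8400600 *sqrt(6) / 847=-63966.45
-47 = -47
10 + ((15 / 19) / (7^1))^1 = 1345 / 133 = 10.11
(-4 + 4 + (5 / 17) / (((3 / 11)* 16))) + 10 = 8215 / 816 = 10.07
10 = 10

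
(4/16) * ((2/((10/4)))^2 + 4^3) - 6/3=354/25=14.16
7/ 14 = 1/ 2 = 0.50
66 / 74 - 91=-3334 / 37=-90.11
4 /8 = 1 /2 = 0.50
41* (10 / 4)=205 / 2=102.50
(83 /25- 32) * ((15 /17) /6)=-717 /170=-4.22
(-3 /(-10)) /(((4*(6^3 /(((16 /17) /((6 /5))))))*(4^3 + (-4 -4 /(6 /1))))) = 1 /217872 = 0.00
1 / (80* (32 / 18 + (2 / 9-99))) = -1 / 7760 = -0.00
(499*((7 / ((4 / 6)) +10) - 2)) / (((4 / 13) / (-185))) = -44403515 / 8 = -5550439.38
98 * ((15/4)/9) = 245/6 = 40.83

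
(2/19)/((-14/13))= -0.10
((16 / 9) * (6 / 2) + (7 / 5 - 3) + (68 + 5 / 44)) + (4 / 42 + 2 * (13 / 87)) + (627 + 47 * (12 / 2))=131466677 / 133980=981.24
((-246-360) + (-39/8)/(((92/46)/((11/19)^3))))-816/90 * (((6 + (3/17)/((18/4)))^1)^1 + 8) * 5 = -1227624589/987696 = -1242.92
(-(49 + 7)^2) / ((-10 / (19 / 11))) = 29792 / 55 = 541.67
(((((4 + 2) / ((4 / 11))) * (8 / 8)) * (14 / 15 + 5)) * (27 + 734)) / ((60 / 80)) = 1490038 / 15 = 99335.87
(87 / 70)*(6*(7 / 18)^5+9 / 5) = 84633223 / 36741600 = 2.30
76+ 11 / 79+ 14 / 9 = 77.69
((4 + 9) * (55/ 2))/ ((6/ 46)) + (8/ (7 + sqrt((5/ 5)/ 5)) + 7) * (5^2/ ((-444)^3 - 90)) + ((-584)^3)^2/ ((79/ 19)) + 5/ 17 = 25 * sqrt(5)/ 2669618457 + 34208088039800323994218660036/ 3585297587751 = 9541213024177028.52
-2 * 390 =-780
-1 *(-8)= 8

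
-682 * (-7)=4774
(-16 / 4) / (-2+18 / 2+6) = -4 / 13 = -0.31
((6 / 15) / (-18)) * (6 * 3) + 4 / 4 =3 / 5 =0.60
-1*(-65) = 65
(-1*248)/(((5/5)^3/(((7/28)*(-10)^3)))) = 62000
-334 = -334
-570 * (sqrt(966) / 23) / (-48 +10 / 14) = 3990 * sqrt(966) / 7613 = 16.29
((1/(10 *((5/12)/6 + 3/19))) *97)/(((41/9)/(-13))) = -7762716/63755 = -121.76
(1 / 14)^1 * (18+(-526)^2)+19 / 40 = 5534013 / 280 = 19764.33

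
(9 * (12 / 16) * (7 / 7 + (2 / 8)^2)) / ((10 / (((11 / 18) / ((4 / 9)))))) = 5049 / 5120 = 0.99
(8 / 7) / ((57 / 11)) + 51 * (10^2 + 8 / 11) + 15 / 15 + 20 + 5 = 22661774 / 4389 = 5163.31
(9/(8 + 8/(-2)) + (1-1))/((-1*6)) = -3/8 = -0.38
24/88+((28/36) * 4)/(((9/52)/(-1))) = -17.70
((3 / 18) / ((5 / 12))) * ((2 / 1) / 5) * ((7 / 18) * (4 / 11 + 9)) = 1442 / 2475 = 0.58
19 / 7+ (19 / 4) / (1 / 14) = 969 / 14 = 69.21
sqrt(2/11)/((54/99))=sqrt(22)/6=0.78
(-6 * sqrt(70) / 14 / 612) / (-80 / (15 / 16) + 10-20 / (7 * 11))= 11 * sqrt(70) / 1187416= 0.00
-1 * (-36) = 36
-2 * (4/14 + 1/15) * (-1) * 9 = 222/35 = 6.34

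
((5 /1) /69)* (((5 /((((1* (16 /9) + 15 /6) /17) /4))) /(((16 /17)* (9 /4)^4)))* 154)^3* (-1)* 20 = -5062015110348800000 /26732013741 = -189361533.31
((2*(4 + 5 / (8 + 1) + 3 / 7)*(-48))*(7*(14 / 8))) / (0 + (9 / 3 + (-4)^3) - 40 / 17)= 298928 / 3231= 92.52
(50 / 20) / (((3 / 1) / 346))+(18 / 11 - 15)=9074 / 33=274.97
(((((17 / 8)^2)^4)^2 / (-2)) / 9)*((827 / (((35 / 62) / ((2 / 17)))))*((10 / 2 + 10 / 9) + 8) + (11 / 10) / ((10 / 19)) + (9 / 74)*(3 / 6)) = -13805443561057697984897313997 / 590506353641285222400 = -23378992.41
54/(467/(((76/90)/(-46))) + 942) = -0.00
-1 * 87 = -87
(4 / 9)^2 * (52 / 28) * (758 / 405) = 157664 / 229635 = 0.69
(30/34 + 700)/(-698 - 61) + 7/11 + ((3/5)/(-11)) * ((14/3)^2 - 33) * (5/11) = -1253/141933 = -0.01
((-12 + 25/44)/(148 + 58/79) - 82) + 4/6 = -126267211/1551000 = -81.41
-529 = -529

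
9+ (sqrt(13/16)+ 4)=sqrt(13)/4+ 13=13.90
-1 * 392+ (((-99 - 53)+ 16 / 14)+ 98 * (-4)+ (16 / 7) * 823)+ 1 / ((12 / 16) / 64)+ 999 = 2030.62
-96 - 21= -117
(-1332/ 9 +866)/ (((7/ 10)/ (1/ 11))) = 7180/ 77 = 93.25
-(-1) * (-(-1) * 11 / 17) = 11 / 17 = 0.65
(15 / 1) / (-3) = -5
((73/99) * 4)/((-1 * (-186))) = 146/9207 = 0.02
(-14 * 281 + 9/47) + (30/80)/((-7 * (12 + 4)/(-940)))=-3930.66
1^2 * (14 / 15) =14 / 15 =0.93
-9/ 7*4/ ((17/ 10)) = -360/ 119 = -3.03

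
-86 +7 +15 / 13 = -1012 / 13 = -77.85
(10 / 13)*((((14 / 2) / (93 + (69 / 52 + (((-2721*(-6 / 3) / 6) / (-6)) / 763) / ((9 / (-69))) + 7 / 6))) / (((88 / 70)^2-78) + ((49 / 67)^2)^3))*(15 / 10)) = -319595931977402083500 / 292763784373758115708879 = -0.00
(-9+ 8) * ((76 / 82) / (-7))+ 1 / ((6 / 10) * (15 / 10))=3212 / 2583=1.24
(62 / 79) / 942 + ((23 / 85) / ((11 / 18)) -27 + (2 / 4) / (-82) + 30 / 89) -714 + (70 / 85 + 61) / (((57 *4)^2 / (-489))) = -543207444126879041 / 733264495758960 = -740.81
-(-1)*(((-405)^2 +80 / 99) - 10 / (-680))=1104221839 / 6732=164025.82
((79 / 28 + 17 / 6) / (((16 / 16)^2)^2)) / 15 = 95 / 252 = 0.38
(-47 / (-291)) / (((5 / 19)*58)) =893 / 84390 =0.01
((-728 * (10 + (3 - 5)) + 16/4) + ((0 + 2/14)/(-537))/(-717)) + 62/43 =-674334400151/115893729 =-5818.56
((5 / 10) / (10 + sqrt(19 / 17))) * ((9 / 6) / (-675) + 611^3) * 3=1744958352133 / 50430- 102644608949 * sqrt(323) / 504300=30943553.45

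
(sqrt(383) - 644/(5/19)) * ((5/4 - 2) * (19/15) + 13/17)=192717/425 - 63 * sqrt(383)/340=449.83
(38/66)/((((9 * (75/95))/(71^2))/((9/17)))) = 1819801/8415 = 216.26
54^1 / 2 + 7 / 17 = 466 / 17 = 27.41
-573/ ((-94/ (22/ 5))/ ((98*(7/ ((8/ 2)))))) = 2161929/ 470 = 4599.85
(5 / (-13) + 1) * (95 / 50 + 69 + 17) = 3516 / 65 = 54.09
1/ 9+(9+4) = 118/ 9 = 13.11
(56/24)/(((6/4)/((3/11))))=14/33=0.42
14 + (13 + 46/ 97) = 2665/ 97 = 27.47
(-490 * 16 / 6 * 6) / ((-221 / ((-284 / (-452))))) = 556640 / 24973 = 22.29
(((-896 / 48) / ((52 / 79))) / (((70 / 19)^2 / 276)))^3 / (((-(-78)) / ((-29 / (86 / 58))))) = 949385019791879929892 / 19745915109375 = 48080071.98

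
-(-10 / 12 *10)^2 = -625 / 9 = -69.44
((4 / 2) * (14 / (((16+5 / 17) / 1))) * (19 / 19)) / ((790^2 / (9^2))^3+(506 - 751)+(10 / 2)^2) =63241479 / 16833806286732746365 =0.00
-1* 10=-10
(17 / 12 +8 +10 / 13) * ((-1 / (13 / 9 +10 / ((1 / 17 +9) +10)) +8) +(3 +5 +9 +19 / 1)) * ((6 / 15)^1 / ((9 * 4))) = 11022893 / 2239380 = 4.92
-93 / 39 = -31 / 13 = -2.38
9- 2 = 7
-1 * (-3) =3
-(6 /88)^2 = -9 /1936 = -0.00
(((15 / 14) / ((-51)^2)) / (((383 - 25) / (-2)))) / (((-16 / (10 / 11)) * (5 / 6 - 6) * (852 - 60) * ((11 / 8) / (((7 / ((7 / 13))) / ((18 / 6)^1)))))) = -325 / 3227322859992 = -0.00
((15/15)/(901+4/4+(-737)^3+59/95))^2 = 9025/1446272669254870269796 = 0.00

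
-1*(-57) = 57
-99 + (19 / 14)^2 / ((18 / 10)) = -172831 / 1764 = -97.98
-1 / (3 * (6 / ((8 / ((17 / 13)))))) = -52 / 153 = -0.34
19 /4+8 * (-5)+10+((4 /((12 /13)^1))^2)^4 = 3262260223 /26244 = 124304.99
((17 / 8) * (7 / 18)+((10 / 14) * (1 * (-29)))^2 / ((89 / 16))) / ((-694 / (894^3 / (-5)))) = 16053911.72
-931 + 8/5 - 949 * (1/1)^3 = -9392/5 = -1878.40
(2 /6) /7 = 1 /21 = 0.05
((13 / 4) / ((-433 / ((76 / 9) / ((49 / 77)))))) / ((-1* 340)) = 2717 / 9274860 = 0.00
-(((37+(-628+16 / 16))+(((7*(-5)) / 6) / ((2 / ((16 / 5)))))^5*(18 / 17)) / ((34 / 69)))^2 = -159163319871822841 / 6765201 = -23526768808.76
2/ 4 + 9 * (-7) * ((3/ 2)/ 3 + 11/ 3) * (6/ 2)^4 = -21262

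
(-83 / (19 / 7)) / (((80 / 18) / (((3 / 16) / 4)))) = -15687 / 48640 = -0.32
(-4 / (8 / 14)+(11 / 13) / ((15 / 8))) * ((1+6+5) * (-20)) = 20432 / 13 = 1571.69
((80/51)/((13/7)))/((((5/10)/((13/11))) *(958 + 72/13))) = 7280/3513543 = 0.00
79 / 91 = 0.87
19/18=1.06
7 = 7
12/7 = 1.71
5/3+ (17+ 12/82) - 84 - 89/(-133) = -1055447/16359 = -64.52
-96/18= -16/3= -5.33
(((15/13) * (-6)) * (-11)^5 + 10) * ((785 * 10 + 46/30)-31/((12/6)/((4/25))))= 8751525410.13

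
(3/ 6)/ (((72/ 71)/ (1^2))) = 71/ 144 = 0.49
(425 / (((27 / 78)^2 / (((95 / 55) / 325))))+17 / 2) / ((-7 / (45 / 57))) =-243695 / 79002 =-3.08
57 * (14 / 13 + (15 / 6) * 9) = 34941 / 26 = 1343.88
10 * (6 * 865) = 51900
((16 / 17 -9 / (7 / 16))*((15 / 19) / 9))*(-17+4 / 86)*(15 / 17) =42573600 / 1652791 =25.76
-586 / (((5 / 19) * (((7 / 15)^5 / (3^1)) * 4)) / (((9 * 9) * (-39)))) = 8012690960625 / 33614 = 238373622.91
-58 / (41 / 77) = -4466 / 41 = -108.93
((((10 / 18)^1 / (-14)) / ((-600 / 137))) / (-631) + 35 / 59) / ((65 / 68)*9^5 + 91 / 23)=130561592747 / 12423882977529660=0.00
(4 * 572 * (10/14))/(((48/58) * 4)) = 20735/42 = 493.69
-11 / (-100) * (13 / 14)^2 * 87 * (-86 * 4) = -6954519 / 2450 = -2838.58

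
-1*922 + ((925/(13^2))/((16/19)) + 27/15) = -12353229/13520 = -913.70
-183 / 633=-61 / 211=-0.29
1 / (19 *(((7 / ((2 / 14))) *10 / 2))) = 1 / 4655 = 0.00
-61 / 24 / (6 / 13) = -793 / 144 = -5.51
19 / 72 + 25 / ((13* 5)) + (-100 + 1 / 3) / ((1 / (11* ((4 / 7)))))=-4100423 / 6552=-625.83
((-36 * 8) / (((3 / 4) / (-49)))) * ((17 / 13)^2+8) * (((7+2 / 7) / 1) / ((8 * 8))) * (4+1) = 17575110 / 169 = 103994.73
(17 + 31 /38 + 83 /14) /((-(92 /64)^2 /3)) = -2425344 /70357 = -34.47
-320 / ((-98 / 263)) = 858.78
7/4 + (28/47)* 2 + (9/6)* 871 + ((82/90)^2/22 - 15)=5420890639/4187700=1294.48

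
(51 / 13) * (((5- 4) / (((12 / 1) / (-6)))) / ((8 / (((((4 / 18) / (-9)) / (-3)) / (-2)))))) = 17 / 16848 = 0.00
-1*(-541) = 541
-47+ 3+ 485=441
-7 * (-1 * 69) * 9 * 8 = 34776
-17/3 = -5.67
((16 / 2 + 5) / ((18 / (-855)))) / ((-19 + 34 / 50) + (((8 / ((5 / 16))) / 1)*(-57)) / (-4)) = -30875 / 17324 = -1.78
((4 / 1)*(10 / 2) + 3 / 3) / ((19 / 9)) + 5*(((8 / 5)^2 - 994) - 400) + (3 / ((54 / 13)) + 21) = -11842657 / 1710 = -6925.53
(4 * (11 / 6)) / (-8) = -11 / 12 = -0.92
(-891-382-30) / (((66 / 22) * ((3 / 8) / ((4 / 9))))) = -41696 / 81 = -514.77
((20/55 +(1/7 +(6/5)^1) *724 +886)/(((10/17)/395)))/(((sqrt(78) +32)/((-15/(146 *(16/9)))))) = -12973424319/5317466 +12973424319 *sqrt(78)/170158912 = -1766.42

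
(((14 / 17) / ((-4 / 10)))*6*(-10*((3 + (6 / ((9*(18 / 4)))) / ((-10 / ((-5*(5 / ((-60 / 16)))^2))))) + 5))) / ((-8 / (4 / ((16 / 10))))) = -432250 / 1377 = -313.91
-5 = -5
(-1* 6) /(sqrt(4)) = -3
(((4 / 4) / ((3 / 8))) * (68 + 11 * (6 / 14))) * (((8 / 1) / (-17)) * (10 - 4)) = -65152 / 119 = -547.50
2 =2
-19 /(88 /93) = -1767 /88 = -20.08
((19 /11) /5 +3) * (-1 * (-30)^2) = -33120 /11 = -3010.91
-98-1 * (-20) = -78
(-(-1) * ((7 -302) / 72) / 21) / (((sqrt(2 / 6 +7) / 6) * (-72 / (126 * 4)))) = 295 * sqrt(66) / 792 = 3.03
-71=-71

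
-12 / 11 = -1.09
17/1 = 17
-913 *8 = -7304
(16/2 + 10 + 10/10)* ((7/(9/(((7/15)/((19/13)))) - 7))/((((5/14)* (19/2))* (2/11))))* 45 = 441441/964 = 457.93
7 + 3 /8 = 59 /8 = 7.38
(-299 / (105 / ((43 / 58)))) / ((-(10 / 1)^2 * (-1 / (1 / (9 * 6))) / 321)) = -1375699 / 10962000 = -0.13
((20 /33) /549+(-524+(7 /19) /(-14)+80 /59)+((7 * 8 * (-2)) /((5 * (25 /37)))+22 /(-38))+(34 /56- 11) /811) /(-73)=32075844281871589 /4208270576548500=7.62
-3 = -3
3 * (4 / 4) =3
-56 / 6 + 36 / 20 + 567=8392 / 15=559.47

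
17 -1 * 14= 3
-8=-8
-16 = -16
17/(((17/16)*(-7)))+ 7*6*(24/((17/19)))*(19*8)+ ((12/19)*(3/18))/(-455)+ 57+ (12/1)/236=1485298013624/8670935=171296.18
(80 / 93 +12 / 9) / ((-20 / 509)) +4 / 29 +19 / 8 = -1917131 / 35960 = -53.31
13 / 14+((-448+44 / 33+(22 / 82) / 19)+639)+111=9955303 / 32718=304.28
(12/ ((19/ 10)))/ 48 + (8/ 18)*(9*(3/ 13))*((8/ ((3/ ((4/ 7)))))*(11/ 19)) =3271/ 3458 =0.95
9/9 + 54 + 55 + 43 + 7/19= 2914/19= 153.37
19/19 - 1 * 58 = -57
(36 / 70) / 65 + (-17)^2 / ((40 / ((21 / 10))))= 552567 / 36400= 15.18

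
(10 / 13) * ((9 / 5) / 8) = 9 / 52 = 0.17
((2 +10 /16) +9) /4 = 93 /32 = 2.91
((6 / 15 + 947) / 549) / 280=1579 / 256200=0.01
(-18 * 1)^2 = 324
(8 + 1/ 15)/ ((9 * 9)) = 121/ 1215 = 0.10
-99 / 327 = -33 / 109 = -0.30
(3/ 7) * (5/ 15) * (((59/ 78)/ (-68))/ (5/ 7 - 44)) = 59/ 1607112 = 0.00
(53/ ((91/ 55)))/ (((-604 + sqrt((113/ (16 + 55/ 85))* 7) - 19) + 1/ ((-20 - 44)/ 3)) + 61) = -146087860160/ 2562855785637 - 11939840* sqrt(3805501)/ 33317125213281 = -0.06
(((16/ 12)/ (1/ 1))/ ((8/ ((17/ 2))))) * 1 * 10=85/ 6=14.17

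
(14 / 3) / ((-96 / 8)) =-7 / 18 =-0.39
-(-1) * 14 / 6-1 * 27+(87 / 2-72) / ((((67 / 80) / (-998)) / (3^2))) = 61431922 / 201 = 305631.45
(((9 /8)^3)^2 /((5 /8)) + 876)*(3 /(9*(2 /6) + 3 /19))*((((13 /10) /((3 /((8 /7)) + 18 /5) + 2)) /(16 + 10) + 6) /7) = 676051433733 /943308800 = 716.68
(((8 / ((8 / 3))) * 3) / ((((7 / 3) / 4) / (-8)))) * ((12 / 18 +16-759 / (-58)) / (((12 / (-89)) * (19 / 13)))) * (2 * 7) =260898.25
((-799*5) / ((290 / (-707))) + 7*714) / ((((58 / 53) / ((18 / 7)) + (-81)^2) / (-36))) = -3669557661 / 45382100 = -80.86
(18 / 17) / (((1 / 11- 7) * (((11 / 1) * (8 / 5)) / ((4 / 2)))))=-45 / 2584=-0.02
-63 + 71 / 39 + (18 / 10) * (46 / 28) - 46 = -284527 / 2730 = -104.22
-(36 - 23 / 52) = -1849 / 52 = -35.56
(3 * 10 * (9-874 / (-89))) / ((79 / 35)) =1758750 / 7031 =250.14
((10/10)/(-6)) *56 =-28/3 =-9.33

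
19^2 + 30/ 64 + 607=968.47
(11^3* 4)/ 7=5324/ 7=760.57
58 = 58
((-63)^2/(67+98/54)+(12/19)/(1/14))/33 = 782747/388322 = 2.02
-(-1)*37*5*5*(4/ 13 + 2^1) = 27750/ 13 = 2134.62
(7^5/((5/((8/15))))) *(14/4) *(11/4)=1294139/75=17255.19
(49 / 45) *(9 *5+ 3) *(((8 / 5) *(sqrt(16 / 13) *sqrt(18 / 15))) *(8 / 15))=200704 *sqrt(390) / 73125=54.20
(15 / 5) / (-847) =-3 / 847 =-0.00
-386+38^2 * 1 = 1058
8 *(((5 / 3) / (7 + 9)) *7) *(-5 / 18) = -175 / 108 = -1.62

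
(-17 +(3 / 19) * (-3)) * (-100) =33200 / 19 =1747.37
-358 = -358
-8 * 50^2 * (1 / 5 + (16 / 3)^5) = -20972492000 / 243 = -86306551.44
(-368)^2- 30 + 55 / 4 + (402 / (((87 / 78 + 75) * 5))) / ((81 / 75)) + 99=9654112577 / 71244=135507.73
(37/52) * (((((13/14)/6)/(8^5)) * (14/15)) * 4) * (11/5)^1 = 407/14745600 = 0.00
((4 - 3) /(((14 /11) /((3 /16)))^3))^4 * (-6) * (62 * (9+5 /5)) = -775568624453138006865 /1994739708184051698234294272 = -0.00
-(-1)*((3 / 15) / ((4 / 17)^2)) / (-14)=-289 / 1120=-0.26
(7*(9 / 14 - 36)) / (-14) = 495 / 28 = 17.68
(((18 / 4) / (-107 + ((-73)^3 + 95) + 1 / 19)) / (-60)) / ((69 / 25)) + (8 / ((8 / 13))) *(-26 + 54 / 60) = -88756549733 / 272009040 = -326.30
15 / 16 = 0.94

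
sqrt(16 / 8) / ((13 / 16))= 16 *sqrt(2) / 13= 1.74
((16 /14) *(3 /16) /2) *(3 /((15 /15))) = 9 /28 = 0.32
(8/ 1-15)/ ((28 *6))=-1/ 24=-0.04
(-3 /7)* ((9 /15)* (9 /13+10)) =-2.75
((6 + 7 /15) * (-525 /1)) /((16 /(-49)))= 166355 /16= 10397.19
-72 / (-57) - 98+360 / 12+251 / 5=-1571 / 95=-16.54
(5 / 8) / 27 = 5 / 216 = 0.02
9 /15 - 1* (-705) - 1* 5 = 3503 /5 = 700.60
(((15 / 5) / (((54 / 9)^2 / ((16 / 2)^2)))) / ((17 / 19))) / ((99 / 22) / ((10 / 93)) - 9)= 6080 / 33507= 0.18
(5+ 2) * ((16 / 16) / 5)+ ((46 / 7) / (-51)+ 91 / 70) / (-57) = 56141 / 40698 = 1.38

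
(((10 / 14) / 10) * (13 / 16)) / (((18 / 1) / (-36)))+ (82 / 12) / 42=47 / 1008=0.05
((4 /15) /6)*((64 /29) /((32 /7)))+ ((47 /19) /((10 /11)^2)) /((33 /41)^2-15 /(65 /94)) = -9181128157 /76018990500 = -0.12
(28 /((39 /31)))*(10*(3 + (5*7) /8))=64015 /39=1641.41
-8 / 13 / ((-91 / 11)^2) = -968 / 107653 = -0.01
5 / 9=0.56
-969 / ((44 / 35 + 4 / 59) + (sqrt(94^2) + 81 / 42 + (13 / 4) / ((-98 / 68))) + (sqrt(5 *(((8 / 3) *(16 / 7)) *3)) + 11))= -7153820855755 / 776184854283 + 77131301800 *sqrt(70) / 776184854283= -8.39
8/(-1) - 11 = -19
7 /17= 0.41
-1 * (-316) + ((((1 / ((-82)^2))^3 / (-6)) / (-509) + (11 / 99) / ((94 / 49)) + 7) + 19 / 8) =42602270166481860701 / 130909528808574336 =325.43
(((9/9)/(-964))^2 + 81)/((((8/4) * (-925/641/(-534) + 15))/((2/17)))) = 12882744194619/40564093330360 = 0.32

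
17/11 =1.55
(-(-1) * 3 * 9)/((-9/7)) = -21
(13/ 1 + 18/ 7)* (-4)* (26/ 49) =-11336/ 343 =-33.05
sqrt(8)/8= sqrt(2)/4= 0.35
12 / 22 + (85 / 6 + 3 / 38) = 9274 / 627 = 14.79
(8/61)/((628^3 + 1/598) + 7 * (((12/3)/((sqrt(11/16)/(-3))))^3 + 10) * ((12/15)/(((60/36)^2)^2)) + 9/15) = 24666175895961600000 * sqrt(11)/17392747486368631998890541873790391 + 9209783027204493626750000/17392747486368631998890541873790391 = 0.00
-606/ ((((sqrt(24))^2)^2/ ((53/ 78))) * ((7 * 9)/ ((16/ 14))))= -5353/ 412776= -0.01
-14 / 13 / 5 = -14 / 65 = -0.22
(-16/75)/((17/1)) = -16/1275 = -0.01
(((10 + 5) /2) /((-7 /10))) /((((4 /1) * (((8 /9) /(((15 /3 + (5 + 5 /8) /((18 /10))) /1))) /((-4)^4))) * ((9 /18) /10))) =-877500 /7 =-125357.14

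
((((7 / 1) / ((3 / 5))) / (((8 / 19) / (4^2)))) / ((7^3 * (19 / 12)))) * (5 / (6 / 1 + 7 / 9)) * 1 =1800 / 2989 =0.60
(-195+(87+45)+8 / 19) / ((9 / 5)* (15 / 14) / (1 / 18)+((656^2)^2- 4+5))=-8323 / 24630146699918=-0.00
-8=-8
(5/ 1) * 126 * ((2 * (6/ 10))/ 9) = 84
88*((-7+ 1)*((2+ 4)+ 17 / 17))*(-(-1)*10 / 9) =-12320 / 3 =-4106.67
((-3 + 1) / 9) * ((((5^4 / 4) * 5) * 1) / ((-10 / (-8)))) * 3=-1250 / 3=-416.67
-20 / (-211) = 20 / 211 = 0.09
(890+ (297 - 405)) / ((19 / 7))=288.11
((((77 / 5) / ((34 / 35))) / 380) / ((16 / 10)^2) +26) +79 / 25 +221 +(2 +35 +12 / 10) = 1192262959 / 4134400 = 288.38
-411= -411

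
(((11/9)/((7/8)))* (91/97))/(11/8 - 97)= -9152/667845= -0.01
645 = 645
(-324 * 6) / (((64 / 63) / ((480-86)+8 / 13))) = -39267585 / 52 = -755145.87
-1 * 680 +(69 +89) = -522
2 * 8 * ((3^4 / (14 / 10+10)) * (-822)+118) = -1739648 / 19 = -91560.42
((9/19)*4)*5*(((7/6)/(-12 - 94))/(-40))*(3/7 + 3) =9/1007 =0.01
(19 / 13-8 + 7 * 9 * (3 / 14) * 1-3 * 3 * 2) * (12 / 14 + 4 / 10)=-902 / 65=-13.88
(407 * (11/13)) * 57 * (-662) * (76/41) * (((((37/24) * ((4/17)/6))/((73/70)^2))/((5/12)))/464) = -9698846682910/1400296001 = -6926.28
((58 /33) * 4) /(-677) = -232 /22341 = -0.01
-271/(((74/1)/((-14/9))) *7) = 271/333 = 0.81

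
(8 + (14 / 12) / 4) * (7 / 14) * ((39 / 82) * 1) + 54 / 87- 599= -22692113 / 38048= -596.41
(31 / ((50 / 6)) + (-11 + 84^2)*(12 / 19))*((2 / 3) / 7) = 201454 / 475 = 424.11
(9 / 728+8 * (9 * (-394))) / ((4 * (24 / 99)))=-29254.49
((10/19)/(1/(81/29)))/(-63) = -90/3857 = -0.02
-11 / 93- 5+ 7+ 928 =86479 / 93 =929.88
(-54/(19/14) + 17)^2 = 187489/361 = 519.36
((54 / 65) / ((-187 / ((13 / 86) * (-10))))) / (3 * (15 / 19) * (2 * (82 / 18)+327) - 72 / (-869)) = 81054 / 9608989883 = 0.00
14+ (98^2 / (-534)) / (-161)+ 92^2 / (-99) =-14466028 / 202653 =-71.38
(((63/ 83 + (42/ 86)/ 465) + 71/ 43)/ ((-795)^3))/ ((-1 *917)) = 1333891/ 254887752434923125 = 0.00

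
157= 157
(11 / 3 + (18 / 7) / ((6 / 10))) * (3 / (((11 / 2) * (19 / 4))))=1336 / 1463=0.91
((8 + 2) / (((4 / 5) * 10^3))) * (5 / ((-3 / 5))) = -5 / 48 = -0.10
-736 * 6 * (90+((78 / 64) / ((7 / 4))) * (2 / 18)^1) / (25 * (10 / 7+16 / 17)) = -23668012 / 3525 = -6714.33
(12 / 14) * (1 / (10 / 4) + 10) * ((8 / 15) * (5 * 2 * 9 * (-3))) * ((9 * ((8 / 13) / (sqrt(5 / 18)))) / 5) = -746496 * sqrt(10) / 875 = -2697.86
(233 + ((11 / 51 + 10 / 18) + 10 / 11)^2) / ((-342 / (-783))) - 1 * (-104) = 23102390285 / 35878194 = 643.91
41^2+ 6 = 1687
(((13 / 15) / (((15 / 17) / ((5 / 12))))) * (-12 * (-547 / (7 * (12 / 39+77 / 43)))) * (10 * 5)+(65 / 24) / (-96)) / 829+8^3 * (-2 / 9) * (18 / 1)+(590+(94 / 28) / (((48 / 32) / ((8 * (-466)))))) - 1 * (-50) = -8986060386467 / 922537728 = -9740.59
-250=-250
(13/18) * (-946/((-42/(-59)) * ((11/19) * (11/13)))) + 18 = -8071463/4158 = -1941.19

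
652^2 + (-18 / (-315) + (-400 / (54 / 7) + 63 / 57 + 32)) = 7632406751 / 17955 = 425085.31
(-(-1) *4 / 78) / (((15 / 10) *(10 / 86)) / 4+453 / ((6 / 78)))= 688 / 79007409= 0.00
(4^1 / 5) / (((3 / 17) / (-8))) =-544 / 15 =-36.27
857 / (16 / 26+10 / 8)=44564 / 97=459.42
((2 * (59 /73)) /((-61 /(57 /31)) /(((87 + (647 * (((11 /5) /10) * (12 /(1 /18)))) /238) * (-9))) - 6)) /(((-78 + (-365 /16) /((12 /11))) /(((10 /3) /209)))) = 1311394302720 /30102570451416617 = 0.00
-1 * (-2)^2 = -4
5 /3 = 1.67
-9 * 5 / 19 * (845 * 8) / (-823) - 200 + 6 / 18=-8453963 / 46911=-180.21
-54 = -54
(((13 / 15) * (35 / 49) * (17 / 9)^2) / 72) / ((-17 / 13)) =-2873 / 122472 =-0.02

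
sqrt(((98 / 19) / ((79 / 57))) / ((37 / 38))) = 14 *sqrt(166611) / 2923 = 1.96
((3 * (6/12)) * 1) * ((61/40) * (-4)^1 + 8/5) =-27/4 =-6.75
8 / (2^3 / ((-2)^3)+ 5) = 2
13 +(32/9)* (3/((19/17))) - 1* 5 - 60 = -2420/57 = -42.46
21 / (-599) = -21 / 599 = -0.04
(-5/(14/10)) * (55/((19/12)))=-16500/133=-124.06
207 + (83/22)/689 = 3137789/15158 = 207.01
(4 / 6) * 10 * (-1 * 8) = -160 / 3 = -53.33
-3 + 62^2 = 3841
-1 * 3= -3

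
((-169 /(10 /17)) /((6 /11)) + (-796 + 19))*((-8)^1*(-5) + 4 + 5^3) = -13219687 /60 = -220328.12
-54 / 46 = -1.17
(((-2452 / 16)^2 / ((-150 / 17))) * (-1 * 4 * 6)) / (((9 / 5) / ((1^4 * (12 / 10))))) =6388073 / 150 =42587.15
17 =17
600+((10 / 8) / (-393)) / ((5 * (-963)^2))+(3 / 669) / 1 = 195058318122245 / 325094767164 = 600.00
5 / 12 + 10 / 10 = 17 / 12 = 1.42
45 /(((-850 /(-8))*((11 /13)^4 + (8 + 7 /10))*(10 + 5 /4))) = 913952 /223653445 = 0.00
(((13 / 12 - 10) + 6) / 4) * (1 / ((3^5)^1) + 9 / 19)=-38605 / 110808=-0.35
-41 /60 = -0.68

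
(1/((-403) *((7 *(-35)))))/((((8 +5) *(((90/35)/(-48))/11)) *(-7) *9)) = 0.00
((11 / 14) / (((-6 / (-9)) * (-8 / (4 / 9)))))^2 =121 / 28224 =0.00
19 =19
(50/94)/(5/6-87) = -150/24299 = -0.01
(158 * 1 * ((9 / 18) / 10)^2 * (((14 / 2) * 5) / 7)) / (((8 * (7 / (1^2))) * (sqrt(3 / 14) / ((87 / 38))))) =2291 * sqrt(42) / 85120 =0.17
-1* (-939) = 939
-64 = -64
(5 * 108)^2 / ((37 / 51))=14871600 / 37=401935.14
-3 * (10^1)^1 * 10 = -300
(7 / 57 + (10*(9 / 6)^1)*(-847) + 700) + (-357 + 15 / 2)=-1408399 / 114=-12354.38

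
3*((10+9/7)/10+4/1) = 1077/70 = 15.39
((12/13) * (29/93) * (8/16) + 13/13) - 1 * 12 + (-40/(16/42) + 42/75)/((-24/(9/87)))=-10.41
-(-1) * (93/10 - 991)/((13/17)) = -166889/130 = -1283.76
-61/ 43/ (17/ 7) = -427/ 731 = -0.58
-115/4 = -28.75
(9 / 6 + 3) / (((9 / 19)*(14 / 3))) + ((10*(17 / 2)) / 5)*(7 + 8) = 7197 / 28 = 257.04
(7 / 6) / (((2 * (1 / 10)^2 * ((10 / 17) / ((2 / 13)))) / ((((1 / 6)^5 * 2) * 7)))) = 4165 / 151632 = 0.03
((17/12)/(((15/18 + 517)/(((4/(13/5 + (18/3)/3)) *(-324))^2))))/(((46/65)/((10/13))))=8922960000/37802869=236.04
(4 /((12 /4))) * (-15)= -20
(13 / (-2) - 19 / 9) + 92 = 1501 / 18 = 83.39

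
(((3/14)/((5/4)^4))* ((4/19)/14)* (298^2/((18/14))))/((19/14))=45467648/676875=67.17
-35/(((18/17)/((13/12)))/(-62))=2220.23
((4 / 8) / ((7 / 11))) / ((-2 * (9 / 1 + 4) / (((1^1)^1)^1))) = -11 / 364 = -0.03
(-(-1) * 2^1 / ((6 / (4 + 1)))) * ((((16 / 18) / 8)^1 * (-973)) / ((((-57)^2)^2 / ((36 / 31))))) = -19460 / 981708093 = -0.00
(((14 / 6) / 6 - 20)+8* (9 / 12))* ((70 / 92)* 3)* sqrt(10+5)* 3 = -8575* sqrt(15) / 92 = -360.99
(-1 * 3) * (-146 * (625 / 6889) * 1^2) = 273750 / 6889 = 39.74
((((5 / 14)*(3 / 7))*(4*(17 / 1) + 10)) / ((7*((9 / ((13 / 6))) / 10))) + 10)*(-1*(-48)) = 232240 / 343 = 677.08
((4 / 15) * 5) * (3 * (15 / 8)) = 15 / 2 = 7.50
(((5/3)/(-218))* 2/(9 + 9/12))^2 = 400/162639009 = 0.00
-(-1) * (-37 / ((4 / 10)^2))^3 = -791453125 / 64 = -12366455.08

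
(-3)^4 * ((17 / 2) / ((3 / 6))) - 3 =1374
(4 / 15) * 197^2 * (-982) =-10162783.47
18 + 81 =99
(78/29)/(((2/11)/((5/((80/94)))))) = 20163/232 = 86.91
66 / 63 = 22 / 21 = 1.05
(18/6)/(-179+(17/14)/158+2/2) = -6636/393719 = -0.02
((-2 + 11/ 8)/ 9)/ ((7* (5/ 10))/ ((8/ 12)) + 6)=-1/ 162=-0.01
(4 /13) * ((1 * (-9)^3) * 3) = -8748 /13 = -672.92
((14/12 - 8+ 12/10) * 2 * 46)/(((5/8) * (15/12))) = -248768/375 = -663.38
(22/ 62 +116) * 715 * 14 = 1164711.94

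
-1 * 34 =-34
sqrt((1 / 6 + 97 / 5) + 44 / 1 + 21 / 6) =sqrt(15090) / 15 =8.19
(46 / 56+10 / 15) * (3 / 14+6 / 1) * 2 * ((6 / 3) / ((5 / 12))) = 4350 / 49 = 88.78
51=51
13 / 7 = 1.86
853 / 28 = 30.46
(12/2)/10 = 3/5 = 0.60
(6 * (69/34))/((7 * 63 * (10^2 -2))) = 23/81634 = 0.00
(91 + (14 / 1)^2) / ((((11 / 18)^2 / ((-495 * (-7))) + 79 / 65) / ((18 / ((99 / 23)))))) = 761571720 / 771287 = 987.40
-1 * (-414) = 414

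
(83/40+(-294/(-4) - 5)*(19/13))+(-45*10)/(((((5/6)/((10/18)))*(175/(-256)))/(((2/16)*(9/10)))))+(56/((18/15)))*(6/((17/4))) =217.44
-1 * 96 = -96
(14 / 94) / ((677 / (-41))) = -287 / 31819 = -0.01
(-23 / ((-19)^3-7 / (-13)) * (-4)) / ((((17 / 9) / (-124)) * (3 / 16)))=296608 / 63155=4.70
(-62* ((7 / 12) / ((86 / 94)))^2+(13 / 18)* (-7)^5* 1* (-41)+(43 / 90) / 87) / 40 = 28819177229203 / 2316427200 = 12441.22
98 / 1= 98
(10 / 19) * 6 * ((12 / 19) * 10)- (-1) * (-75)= -19875 / 361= -55.06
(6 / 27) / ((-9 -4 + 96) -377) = -1 / 1323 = -0.00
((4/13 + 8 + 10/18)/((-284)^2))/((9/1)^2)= 1037/764376912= 0.00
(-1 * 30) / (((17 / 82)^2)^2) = -1356365280 / 83521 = -16239.81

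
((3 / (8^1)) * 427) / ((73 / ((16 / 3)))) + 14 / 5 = 5292 / 365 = 14.50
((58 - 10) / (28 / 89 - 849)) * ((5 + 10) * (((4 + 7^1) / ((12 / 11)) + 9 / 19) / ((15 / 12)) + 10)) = -22457904 / 1435127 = -15.65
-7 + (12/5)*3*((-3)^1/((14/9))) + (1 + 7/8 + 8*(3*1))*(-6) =-24659/140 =-176.14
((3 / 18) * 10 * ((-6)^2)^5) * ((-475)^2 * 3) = 68213404800000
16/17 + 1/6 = 113/102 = 1.11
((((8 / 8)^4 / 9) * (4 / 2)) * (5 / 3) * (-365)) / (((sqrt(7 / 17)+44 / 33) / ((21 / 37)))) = -1737400 / 23199+25550 * sqrt(119) / 7733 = -38.85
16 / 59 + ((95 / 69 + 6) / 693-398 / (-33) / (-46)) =55420 / 2821203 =0.02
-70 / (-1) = 70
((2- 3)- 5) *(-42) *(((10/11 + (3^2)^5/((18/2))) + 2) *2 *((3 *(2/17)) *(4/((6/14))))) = 2037857472/187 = 10897633.54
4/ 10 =2/ 5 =0.40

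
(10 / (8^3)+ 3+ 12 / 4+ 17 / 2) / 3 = 1239 / 256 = 4.84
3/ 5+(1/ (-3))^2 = 32/ 45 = 0.71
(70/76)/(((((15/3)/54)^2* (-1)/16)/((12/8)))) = -244944/95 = -2578.36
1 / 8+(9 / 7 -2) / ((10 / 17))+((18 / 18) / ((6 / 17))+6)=1301 / 168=7.74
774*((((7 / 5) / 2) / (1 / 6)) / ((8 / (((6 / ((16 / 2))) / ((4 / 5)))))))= 24381 / 64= 380.95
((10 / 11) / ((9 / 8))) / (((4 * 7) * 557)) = 20 / 386001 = 0.00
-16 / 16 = -1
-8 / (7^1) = -8 / 7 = -1.14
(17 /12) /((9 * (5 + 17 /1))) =17 /2376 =0.01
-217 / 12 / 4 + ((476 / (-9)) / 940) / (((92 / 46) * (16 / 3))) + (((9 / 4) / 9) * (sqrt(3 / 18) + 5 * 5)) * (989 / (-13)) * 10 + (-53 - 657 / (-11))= -15332288867 / 3226080 - 4945 * sqrt(6) / 156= -4830.25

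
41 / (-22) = -41 / 22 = -1.86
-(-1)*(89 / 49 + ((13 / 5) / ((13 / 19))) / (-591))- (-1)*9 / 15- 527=-75958024 / 144795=-524.59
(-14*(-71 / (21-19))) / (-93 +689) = 497 / 596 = 0.83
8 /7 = 1.14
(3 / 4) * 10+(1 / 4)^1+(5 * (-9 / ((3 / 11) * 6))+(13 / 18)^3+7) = -72161 / 5832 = -12.37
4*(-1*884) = -3536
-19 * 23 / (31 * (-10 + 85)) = -437 / 2325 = -0.19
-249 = -249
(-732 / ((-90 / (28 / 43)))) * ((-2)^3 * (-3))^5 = 9066774528 / 215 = 42171044.32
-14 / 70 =-1 / 5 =-0.20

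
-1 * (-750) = 750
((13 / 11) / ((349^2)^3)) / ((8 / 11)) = 0.00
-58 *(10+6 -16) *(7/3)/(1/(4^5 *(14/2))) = 0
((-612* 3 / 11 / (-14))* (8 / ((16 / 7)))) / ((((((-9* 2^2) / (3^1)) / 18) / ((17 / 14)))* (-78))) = 7803 / 8008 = 0.97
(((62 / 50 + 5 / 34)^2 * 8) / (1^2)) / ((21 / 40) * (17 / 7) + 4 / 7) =155684592 / 18676625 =8.34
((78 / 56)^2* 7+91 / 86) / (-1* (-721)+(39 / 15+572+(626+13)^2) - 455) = 352495 / 9852611328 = 0.00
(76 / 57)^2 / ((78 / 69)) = 1.57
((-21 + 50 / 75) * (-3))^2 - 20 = 3701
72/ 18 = 4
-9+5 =-4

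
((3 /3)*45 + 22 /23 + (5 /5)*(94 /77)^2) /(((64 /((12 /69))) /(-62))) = -200575611 /25091528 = -7.99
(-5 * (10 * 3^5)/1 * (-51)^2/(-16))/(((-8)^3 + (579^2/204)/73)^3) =-241597238522880600/14345736302273154661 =-0.02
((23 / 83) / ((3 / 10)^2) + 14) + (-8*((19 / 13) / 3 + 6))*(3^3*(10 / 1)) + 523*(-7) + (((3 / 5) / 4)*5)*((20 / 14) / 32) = -17656.20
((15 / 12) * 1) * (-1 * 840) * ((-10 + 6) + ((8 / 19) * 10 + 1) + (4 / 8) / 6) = -51625 / 38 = -1358.55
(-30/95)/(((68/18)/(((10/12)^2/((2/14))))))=-525/1292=-0.41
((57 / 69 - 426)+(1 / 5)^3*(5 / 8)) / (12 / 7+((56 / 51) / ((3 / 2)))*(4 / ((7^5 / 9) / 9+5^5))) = -15705822215629 / 63358504800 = -247.89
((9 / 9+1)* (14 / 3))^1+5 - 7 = 22 / 3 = 7.33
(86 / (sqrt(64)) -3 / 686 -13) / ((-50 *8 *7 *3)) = 1031 / 3841600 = 0.00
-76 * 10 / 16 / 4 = -95 / 8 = -11.88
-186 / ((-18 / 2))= 62 / 3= 20.67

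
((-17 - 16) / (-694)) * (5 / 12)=55 / 2776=0.02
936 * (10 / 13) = 720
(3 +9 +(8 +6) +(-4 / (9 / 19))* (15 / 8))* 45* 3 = 2745 / 2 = 1372.50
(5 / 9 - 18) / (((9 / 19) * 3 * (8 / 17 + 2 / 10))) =-13345 / 729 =-18.31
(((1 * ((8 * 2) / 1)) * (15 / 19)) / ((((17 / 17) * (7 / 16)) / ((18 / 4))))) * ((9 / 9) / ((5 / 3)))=10368 / 133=77.95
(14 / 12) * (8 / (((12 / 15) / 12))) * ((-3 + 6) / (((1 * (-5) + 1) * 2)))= -105 / 2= -52.50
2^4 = 16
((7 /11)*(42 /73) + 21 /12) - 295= -940743 /3212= -292.88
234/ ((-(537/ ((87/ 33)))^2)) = -21866/ 3876961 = -0.01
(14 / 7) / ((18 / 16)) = 16 / 9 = 1.78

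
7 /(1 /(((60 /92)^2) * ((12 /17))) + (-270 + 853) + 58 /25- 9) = 0.01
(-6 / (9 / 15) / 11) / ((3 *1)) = -10 / 33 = -0.30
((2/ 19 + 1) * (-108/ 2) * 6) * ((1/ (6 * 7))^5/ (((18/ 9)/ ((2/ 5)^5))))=-2/ 142559375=-0.00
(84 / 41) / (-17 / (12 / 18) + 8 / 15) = -0.08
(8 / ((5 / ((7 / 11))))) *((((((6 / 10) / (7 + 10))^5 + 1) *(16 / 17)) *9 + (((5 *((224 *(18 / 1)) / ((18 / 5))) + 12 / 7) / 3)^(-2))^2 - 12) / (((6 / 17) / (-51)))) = 4405749876784966749064564251741 / 8484463412916246267611000000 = 519.27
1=1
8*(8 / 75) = 64 / 75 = 0.85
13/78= 1/6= 0.17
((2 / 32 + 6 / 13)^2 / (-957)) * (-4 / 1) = 11881 / 10350912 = 0.00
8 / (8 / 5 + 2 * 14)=10 / 37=0.27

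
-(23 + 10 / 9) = -217 / 9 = -24.11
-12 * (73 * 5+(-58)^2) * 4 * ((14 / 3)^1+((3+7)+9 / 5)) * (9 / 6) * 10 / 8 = -5526378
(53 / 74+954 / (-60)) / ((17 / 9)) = -25281 / 3145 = -8.04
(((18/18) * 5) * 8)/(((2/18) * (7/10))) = 3600/7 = 514.29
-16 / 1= -16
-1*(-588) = 588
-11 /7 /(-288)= 0.01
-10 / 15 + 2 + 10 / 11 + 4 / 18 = 244 / 99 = 2.46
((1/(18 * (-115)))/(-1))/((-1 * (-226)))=1/467820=0.00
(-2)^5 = -32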